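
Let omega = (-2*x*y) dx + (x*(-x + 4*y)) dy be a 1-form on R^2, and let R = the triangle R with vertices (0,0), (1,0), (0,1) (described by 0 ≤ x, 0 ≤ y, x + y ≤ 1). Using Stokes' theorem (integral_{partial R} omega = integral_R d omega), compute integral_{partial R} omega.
integral_(partial R) omega = 2/3

Stokes: integral_partial_R omega = integral_R d omega with d omega = (∂Q/∂x - ∂P/∂y) dx ∧ dy.
  ∂Q/∂x = -2*x + 4*y
  ∂P/∂y = -2*x
  integrand = ∂Q/∂x - ∂P/∂y = 4*y.
Integrating over R: integral_0^1 integral_0^{1-x} (4*y) dy dx = 2/3.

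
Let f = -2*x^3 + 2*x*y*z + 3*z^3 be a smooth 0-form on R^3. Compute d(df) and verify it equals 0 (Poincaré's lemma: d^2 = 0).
d(df) = 0

Step 1: df = sum_i (∂f/∂x_i) dx_i = (-6*x^2 + 2*y*z) dx + (2*x*z) dy + (2*x*y + 9*z^2) dz.
Step 2: Apply d again. Using the 1-form formula, the coefficient of dx ∧ dy in d(df) is ∂^2 f/∂x ∂y - ∂^2 f/∂y ∂x = (2*z) - (2*z) = 0 (equality of mixed partials for smooth f).
Similarly for dx ∧ dz and dy ∧ dz — all coefficients vanish. So d(df) = 0.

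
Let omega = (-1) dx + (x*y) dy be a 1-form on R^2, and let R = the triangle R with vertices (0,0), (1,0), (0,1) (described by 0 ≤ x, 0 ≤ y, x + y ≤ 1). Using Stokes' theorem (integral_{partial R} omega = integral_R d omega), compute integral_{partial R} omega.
integral_(partial R) omega = 1/6

Stokes: integral_partial_R omega = integral_R d omega with d omega = (∂Q/∂x - ∂P/∂y) dx ∧ dy.
  ∂Q/∂x = y
  ∂P/∂y = 0
  integrand = ∂Q/∂x - ∂P/∂y = y.
Integrating over R: integral_0^1 integral_0^{1-x} (y) dy dx = 1/6.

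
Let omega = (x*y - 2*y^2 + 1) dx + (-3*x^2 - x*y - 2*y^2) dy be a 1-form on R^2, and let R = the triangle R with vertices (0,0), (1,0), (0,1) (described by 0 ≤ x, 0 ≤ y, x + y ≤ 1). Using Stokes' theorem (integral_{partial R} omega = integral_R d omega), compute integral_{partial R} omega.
integral_(partial R) omega = -2/3

Stokes: integral_partial_R omega = integral_R d omega with d omega = (∂Q/∂x - ∂P/∂y) dx ∧ dy.
  ∂Q/∂x = -6*x - y
  ∂P/∂y = x - 4*y
  integrand = ∂Q/∂x - ∂P/∂y = -7*x + 3*y.
Integrating over R: integral_0^1 integral_0^{1-x} (-7*x + 3*y) dy dx = -2/3.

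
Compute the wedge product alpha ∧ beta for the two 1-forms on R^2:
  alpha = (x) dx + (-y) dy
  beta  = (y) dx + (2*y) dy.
alpha ∧ beta = (y*(2*x + y)) dx ∧ dy

Distribute the wedge, using dx_i ∧ dx_j = -dx_j ∧ dx_i and dx_i ∧ dx_i = 0. For each pair (i, j) with i < j, the coefficient of dx_i ∧ dx_j in alpha ∧ beta is (alpha_i * beta_j - alpha_j * beta_i). Collecting: alpha ∧ beta = (y*(2*x + y)) dx ∧ dy.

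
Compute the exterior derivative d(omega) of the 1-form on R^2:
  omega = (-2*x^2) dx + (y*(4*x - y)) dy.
d(omega) = (4*y) dx ∧ dy

For a 1-form omega = sum_i f_i dx_i, the exterior derivative is
  d(omega) = sum_{i < j} (∂f_j/∂x_i - ∂f_i/∂x_j) dx_i ∧ dx_j.
  coefficient of dx ∧ dy: ∂f_2/∂x - ∂f_1/∂y = ∂(y*(4*x - y))/∂x - ∂(-2*x^2)/∂y = 4*y
Assembling: d(omega) = (4*y) dx ∧ dy.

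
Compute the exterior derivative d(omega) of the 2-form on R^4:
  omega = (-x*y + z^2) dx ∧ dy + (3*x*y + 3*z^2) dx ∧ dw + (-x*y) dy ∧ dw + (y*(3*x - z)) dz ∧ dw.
d(omega) = (2*z) dx ∧ dy ∧ dz + (-3*x - y) dx ∧ dy ∧ dw + (3*y - 6*z) dx ∧ dz ∧ dw + (3*x - z) dy ∧ dz ∧ dw

For a 2-form omega = sum_{i<j} g_{ij} dx_i ∧ dx_j, the exterior derivative is
  d(omega) = sum_{i<j} d(g_{ij}) ∧ dx_i ∧ dx_j = sum_{i<j, k} (∂g_{ij}/∂x_k) dx_k ∧ dx_i ∧ dx_j.
Expand each term, using dx_k ∧ dx_i ∧ dx_j = sgn(permutation) dx_{(a)} ∧ dx_{(b)} ∧ dx_{(c)} with (a < b < c) sorted:
  d(-x*y + z^2) includes (∂/∂z)(-x*y + z^2) dz = (2*z) dz, which multiplied by dx ∧ dy gives (2*z) dx ∧ dy ∧ dz
  d(3*x*y + 3*z^2) includes (∂/∂y)(3*x*y + 3*z^2) dy = (3*x) dy, which multiplied by dx ∧ dw gives (-3*x) dx ∧ dy ∧ dw
  d(3*x*y + 3*z^2) includes (∂/∂z)(3*x*y + 3*z^2) dz = (6*z) dz, which multiplied by dx ∧ dw gives (-6*z) dx ∧ dz ∧ dw
  d(-x*y) includes (∂/∂x)(-x*y) dx = (-y) dx, which multiplied by dy ∧ dw gives (-y) dx ∧ dy ∧ dw
  d(y*(3*x - z)) includes (∂/∂x)(y*(3*x - z)) dx = (3*y) dx, which multiplied by dz ∧ dw gives (3*y) dx ∧ dz ∧ dw
  d(y*(3*x - z)) includes (∂/∂y)(y*(3*x - z)) dy = (3*x - z) dy, which multiplied by dz ∧ dw gives (3*x - z) dy ∧ dz ∧ dw
Collecting like 3-forms: d(omega) = (2*z) dx ∧ dy ∧ dz + (-3*x - y) dx ∧ dy ∧ dw + (3*y - 6*z) dx ∧ dz ∧ dw + (3*x - z) dy ∧ dz ∧ dw.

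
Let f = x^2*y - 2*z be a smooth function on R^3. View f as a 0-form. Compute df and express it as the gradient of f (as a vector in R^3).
df = (2*x*y) dx + (x^2) dy + (-2) dz; grad f = (2*x*y, x^2, -2)

For a 0-form f, d f = (∂f/∂x) dx + (∂f/∂y) dy + (∂f/∂z) dz. The components of the vector representation are exactly the entries of grad f in Cartesian coordinates:
  ∂f/∂x = 2*x*y
  ∂f/∂y = x^2
  ∂f/∂z = -2.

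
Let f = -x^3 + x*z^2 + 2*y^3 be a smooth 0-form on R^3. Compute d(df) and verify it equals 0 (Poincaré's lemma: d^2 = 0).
d(df) = 0

Step 1: df = sum_i (∂f/∂x_i) dx_i = (-3*x^2 + z^2) dx + (6*y^2) dy + (2*x*z) dz.
Step 2: Apply d again. Using the 1-form formula, the coefficient of dx ∧ dy in d(df) is ∂^2 f/∂x ∂y - ∂^2 f/∂y ∂x = (0) - (0) = 0 (equality of mixed partials for smooth f).
Similarly for dx ∧ dz and dy ∧ dz — all coefficients vanish. So d(df) = 0.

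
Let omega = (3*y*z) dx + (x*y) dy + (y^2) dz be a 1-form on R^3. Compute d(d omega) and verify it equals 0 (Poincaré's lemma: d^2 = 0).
d(d omega) = 0

Step 1: d omega = sum_{i<j} (∂f_j/∂x_i - ∂f_i/∂x_j) dx_i ∧ dx_j:
  coeff of dx ∧ dy: y - 3*z
  coeff of dx ∧ dz: -3*y
  coeff of dy ∧ dz: 2*y
Step 2: Apply d again to each 2-form coefficient. The only possible 3-form in R^3 is dx ∧ dy ∧ dz, with coefficient
  ∂(coeff of dy∧dz)/∂x - ∂(coeff of dx∧dz)/∂y + ∂(coeff of dx∧dy)/∂z
  = ∂/∂x (2*y) - ∂/∂y (-3*y) + ∂/∂z (y - 3*z).
Each of these terms simplifies to sums of mixed partials that cancel in pairs. The result is 0 (by equality of mixed partials for smooth functions — Schwarz / Clairaut).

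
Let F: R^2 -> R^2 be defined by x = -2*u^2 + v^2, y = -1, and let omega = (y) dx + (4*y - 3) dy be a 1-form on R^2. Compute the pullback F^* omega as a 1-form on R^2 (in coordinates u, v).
F^* omega = (4*u) du + (-2*v) dv

Using F^*(f dg) = (f ∘ F) d(g ∘ F), substitute each coordinate x_i by F_i(u, v) in f_i, and replace dx_i by d F_i = (∂F_i/∂u) du + (∂F_i/∂v) dv.
  For the x component: f_1(F) = -1; d F_1 = (-4*u) du + (2*v) dv
  For the y component: f_2(F) = -7; d F_2 = (0) du + (0) dv
Combining and collecting du, dv coefficients:
  coeff of du: 4*u
  coeff of dv: -2*v
F^* omega = (4*u) du + (-2*v) dv.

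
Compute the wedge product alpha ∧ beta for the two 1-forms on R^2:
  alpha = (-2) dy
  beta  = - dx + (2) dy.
alpha ∧ beta = (-2) dx ∧ dy

Distribute the wedge, using dx_i ∧ dx_j = -dx_j ∧ dx_i and dx_i ∧ dx_i = 0. For each pair (i, j) with i < j, the coefficient of dx_i ∧ dx_j in alpha ∧ beta is (alpha_i * beta_j - alpha_j * beta_i). Collecting: alpha ∧ beta = (-2) dx ∧ dy.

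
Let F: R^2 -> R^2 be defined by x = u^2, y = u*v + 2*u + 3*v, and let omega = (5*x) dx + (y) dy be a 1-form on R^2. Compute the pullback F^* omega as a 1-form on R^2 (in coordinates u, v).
F^* omega = (10*u^3 + u*v^2 + 4*u*v + 4*u + 3*v^2 + 6*v) du + (u^2*v + 2*u^2 + 6*u*v + 6*u + 9*v) dv

Using F^*(f dg) = (f ∘ F) d(g ∘ F), substitute each coordinate x_i by F_i(u, v) in f_i, and replace dx_i by d F_i = (∂F_i/∂u) du + (∂F_i/∂v) dv.
  For the x component: f_1(F) = 5*u^2; d F_1 = (2*u) du + (0) dv
  For the y component: f_2(F) = u*v + 2*u + 3*v; d F_2 = (v + 2) du + (u + 3) dv
Combining and collecting du, dv coefficients:
  coeff of du: 10*u^3 + u*v^2 + 4*u*v + 4*u + 3*v^2 + 6*v
  coeff of dv: u^2*v + 2*u^2 + 6*u*v + 6*u + 9*v
F^* omega = (10*u^3 + u*v^2 + 4*u*v + 4*u + 3*v^2 + 6*v) du + (u^2*v + 2*u^2 + 6*u*v + 6*u + 9*v) dv.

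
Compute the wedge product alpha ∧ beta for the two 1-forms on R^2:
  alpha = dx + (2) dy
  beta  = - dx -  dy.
alpha ∧ beta = (1) dx ∧ dy

Distribute the wedge, using dx_i ∧ dx_j = -dx_j ∧ dx_i and dx_i ∧ dx_i = 0. For each pair (i, j) with i < j, the coefficient of dx_i ∧ dx_j in alpha ∧ beta is (alpha_i * beta_j - alpha_j * beta_i). Collecting: alpha ∧ beta = (1) dx ∧ dy.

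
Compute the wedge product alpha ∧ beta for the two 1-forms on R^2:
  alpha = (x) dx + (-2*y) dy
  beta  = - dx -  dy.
alpha ∧ beta = (-x - 2*y) dx ∧ dy

Distribute the wedge, using dx_i ∧ dx_j = -dx_j ∧ dx_i and dx_i ∧ dx_i = 0. For each pair (i, j) with i < j, the coefficient of dx_i ∧ dx_j in alpha ∧ beta is (alpha_i * beta_j - alpha_j * beta_i). Collecting: alpha ∧ beta = (-x - 2*y) dx ∧ dy.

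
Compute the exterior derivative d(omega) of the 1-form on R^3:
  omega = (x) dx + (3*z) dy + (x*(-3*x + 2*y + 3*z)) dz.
d(omega) = (-6*x + 2*y + 3*z) dx ∧ dz + (2*x - 3) dy ∧ dz

For a 1-form omega = sum_i f_i dx_i, the exterior derivative is
  d(omega) = sum_{i < j} (∂f_j/∂x_i - ∂f_i/∂x_j) dx_i ∧ dx_j.
  coefficient of dx ∧ dz: ∂f_3/∂x - ∂f_1/∂z = ∂(x*(-3*x + 2*y + 3*z))/∂x - ∂(x)/∂z = -6*x + 2*y + 3*z
  coefficient of dy ∧ dz: ∂f_3/∂y - ∂f_2/∂z = ∂(x*(-3*x + 2*y + 3*z))/∂y - ∂(3*z)/∂z = 2*x - 3
Assembling: d(omega) = (-6*x + 2*y + 3*z) dx ∧ dz + (2*x - 3) dy ∧ dz.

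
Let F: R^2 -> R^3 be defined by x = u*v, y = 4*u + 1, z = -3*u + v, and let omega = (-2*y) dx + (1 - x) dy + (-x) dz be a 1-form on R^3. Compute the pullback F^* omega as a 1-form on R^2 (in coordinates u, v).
F^* omega = (-9*u*v - 2*v + 4) du + (u*(-8*u - v - 2)) dv

Using F^*(f dg) = (f ∘ F) d(g ∘ F), substitute each coordinate x_i by F_i(u, v) in f_i, and replace dx_i by d F_i = (∂F_i/∂u) du + (∂F_i/∂v) dv.
  For the x component: f_1(F) = -8*u - 2; d F_1 = (v) du + (u) dv
  For the y component: f_2(F) = -u*v + 1; d F_2 = (4) du + (0) dv
  For the z component: f_3(F) = -u*v; d F_3 = (-3) du + (1) dv
Combining and collecting du, dv coefficients:
  coeff of du: -9*u*v - 2*v + 4
  coeff of dv: u*(-8*u - v - 2)
F^* omega = (-9*u*v - 2*v + 4) du + (u*(-8*u - v - 2)) dv.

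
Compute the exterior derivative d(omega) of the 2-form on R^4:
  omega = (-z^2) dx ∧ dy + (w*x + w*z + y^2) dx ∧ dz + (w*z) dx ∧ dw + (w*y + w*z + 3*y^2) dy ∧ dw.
d(omega) = (-2*y - 2*z) dx ∧ dy ∧ dz + (-w + x + z) dx ∧ dz ∧ dw + (-w) dy ∧ dz ∧ dw

For a 2-form omega = sum_{i<j} g_{ij} dx_i ∧ dx_j, the exterior derivative is
  d(omega) = sum_{i<j} d(g_{ij}) ∧ dx_i ∧ dx_j = sum_{i<j, k} (∂g_{ij}/∂x_k) dx_k ∧ dx_i ∧ dx_j.
Expand each term, using dx_k ∧ dx_i ∧ dx_j = sgn(permutation) dx_{(a)} ∧ dx_{(b)} ∧ dx_{(c)} with (a < b < c) sorted:
  d(-z^2) includes (∂/∂z)(-z^2) dz = (-2*z) dz, which multiplied by dx ∧ dy gives (-2*z) dx ∧ dy ∧ dz
  d(w*x + w*z + y^2) includes (∂/∂y)(w*x + w*z + y^2) dy = (2*y) dy, which multiplied by dx ∧ dz gives (-2*y) dx ∧ dy ∧ dz
  d(w*x + w*z + y^2) includes (∂/∂w)(w*x + w*z + y^2) dw = (x + z) dw, which multiplied by dx ∧ dz gives (x + z) dx ∧ dz ∧ dw
  d(w*z) includes (∂/∂z)(w*z) dz = (w) dz, which multiplied by dx ∧ dw gives (-w) dx ∧ dz ∧ dw
  d(w*y + w*z + 3*y^2) includes (∂/∂z)(w*y + w*z + 3*y^2) dz = (w) dz, which multiplied by dy ∧ dw gives (-w) dy ∧ dz ∧ dw
Collecting like 3-forms: d(omega) = (-2*y - 2*z) dx ∧ dy ∧ dz + (-w + x + z) dx ∧ dz ∧ dw + (-w) dy ∧ dz ∧ dw.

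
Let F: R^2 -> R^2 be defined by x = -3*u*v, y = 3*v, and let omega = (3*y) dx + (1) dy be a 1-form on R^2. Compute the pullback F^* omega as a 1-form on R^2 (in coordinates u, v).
F^* omega = (-27*v^2) du + (-27*u*v + 3) dv

Using F^*(f dg) = (f ∘ F) d(g ∘ F), substitute each coordinate x_i by F_i(u, v) in f_i, and replace dx_i by d F_i = (∂F_i/∂u) du + (∂F_i/∂v) dv.
  For the x component: f_1(F) = 9*v; d F_1 = (-3*v) du + (-3*u) dv
  For the y component: f_2(F) = 1; d F_2 = (0) du + (3) dv
Combining and collecting du, dv coefficients:
  coeff of du: -27*v^2
  coeff of dv: -27*u*v + 3
F^* omega = (-27*v^2) du + (-27*u*v + 3) dv.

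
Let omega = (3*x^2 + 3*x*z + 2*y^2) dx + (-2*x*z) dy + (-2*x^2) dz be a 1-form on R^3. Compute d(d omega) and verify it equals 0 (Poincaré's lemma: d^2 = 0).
d(d omega) = 0

Step 1: d omega = sum_{i<j} (∂f_j/∂x_i - ∂f_i/∂x_j) dx_i ∧ dx_j:
  coeff of dx ∧ dy: -4*y - 2*z
  coeff of dx ∧ dz: -7*x
  coeff of dy ∧ dz: 2*x
Step 2: Apply d again to each 2-form coefficient. The only possible 3-form in R^3 is dx ∧ dy ∧ dz, with coefficient
  ∂(coeff of dy∧dz)/∂x - ∂(coeff of dx∧dz)/∂y + ∂(coeff of dx∧dy)/∂z
  = ∂/∂x (2*x) - ∂/∂y (-7*x) + ∂/∂z (-4*y - 2*z).
Each of these terms simplifies to sums of mixed partials that cancel in pairs. The result is 0 (by equality of mixed partials for smooth functions — Schwarz / Clairaut).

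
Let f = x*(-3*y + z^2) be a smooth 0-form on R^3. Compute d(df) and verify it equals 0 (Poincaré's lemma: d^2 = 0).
d(df) = 0

Step 1: df = sum_i (∂f/∂x_i) dx_i = (-3*y + z^2) dx + (-3*x) dy + (2*x*z) dz.
Step 2: Apply d again. Using the 1-form formula, the coefficient of dx ∧ dy in d(df) is ∂^2 f/∂x ∂y - ∂^2 f/∂y ∂x = (-3) - (-3) = 0 (equality of mixed partials for smooth f).
Similarly for dx ∧ dz and dy ∧ dz — all coefficients vanish. So d(df) = 0.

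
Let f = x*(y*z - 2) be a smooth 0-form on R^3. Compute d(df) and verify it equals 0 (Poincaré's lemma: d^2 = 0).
d(df) = 0

Step 1: df = sum_i (∂f/∂x_i) dx_i = (y*z - 2) dx + (x*z) dy + (x*y) dz.
Step 2: Apply d again. Using the 1-form formula, the coefficient of dx ∧ dy in d(df) is ∂^2 f/∂x ∂y - ∂^2 f/∂y ∂x = (z) - (z) = 0 (equality of mixed partials for smooth f).
Similarly for dx ∧ dz and dy ∧ dz — all coefficients vanish. So d(df) = 0.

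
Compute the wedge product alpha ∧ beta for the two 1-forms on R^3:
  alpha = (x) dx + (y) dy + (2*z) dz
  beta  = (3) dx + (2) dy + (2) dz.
alpha ∧ beta = (2*x - 3*y) dx ∧ dy + (2*x - 6*z) dx ∧ dz + (2*y - 4*z) dy ∧ dz

Distribute the wedge, using dx_i ∧ dx_j = -dx_j ∧ dx_i and dx_i ∧ dx_i = 0. For each pair (i, j) with i < j, the coefficient of dx_i ∧ dx_j in alpha ∧ beta is (alpha_i * beta_j - alpha_j * beta_i). Collecting: alpha ∧ beta = (2*x - 3*y) dx ∧ dy + (2*x - 6*z) dx ∧ dz + (2*y - 4*z) dy ∧ dz.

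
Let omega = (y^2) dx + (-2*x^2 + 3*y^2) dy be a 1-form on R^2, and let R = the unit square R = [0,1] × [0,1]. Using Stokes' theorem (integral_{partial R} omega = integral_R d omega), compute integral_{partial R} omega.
integral_(partial R) omega = -3

Stokes: integral_partial_R omega = integral_R d omega with d omega = (∂Q/∂x - ∂P/∂y) dx ∧ dy.
  ∂Q/∂x = -4*x
  ∂P/∂y = 2*y
  integrand = ∂Q/∂x - ∂P/∂y = -4*x - 2*y.
Integrating over R: integral_0^1 integral_0^1 (-4*x - 2*y) dx dy = -3.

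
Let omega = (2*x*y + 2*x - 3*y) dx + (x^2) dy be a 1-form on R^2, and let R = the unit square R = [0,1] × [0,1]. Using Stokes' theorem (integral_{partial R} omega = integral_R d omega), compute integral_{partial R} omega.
integral_(partial R) omega = 3

Stokes: integral_partial_R omega = integral_R d omega with d omega = (∂Q/∂x - ∂P/∂y) dx ∧ dy.
  ∂Q/∂x = 2*x
  ∂P/∂y = 2*x - 3
  integrand = ∂Q/∂x - ∂P/∂y = 3.
Integrating over R: integral_0^1 integral_0^1 (3) dx dy = 3.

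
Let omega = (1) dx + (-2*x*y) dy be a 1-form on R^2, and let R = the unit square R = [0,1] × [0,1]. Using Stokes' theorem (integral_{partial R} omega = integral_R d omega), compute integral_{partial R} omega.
integral_(partial R) omega = -1

Stokes: integral_partial_R omega = integral_R d omega with d omega = (∂Q/∂x - ∂P/∂y) dx ∧ dy.
  ∂Q/∂x = -2*y
  ∂P/∂y = 0
  integrand = ∂Q/∂x - ∂P/∂y = -2*y.
Integrating over R: integral_0^1 integral_0^1 (-2*y) dx dy = -1.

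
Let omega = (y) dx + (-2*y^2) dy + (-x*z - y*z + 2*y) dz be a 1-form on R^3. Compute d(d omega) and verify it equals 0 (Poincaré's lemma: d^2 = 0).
d(d omega) = 0

Step 1: d omega = sum_{i<j} (∂f_j/∂x_i - ∂f_i/∂x_j) dx_i ∧ dx_j:
  coeff of dx ∧ dy: -1
  coeff of dx ∧ dz: -z
  coeff of dy ∧ dz: 2 - z
Step 2: Apply d again to each 2-form coefficient. The only possible 3-form in R^3 is dx ∧ dy ∧ dz, with coefficient
  ∂(coeff of dy∧dz)/∂x - ∂(coeff of dx∧dz)/∂y + ∂(coeff of dx∧dy)/∂z
  = ∂/∂x (2 - z) - ∂/∂y (-z) + ∂/∂z (-1).
Each of these terms simplifies to sums of mixed partials that cancel in pairs. The result is 0 (by equality of mixed partials for smooth functions — Schwarz / Clairaut).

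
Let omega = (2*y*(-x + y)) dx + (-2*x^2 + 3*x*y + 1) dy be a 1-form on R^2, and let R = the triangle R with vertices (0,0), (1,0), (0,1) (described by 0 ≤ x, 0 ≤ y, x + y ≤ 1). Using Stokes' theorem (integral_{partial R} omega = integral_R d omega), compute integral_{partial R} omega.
integral_(partial R) omega = -1/2

Stokes: integral_partial_R omega = integral_R d omega with d omega = (∂Q/∂x - ∂P/∂y) dx ∧ dy.
  ∂Q/∂x = -4*x + 3*y
  ∂P/∂y = -2*x + 4*y
  integrand = ∂Q/∂x - ∂P/∂y = -2*x - y.
Integrating over R: integral_0^1 integral_0^{1-x} (-2*x - y) dy dx = -1/2.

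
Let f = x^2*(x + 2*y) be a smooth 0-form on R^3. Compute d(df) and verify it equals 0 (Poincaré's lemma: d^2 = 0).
d(df) = 0

Step 1: df = sum_i (∂f/∂x_i) dx_i = (x*(3*x + 4*y)) dx + (2*x^2) dy + (0) dz.
Step 2: Apply d again. Using the 1-form formula, the coefficient of dx ∧ dy in d(df) is ∂^2 f/∂x ∂y - ∂^2 f/∂y ∂x = (4*x) - (4*x) = 0 (equality of mixed partials for smooth f).
Similarly for dx ∧ dz and dy ∧ dz — all coefficients vanish. So d(df) = 0.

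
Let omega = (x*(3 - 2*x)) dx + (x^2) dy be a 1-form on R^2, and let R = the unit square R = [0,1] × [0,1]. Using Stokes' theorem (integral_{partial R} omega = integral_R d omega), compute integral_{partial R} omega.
integral_(partial R) omega = 1

Stokes: integral_partial_R omega = integral_R d omega with d omega = (∂Q/∂x - ∂P/∂y) dx ∧ dy.
  ∂Q/∂x = 2*x
  ∂P/∂y = 0
  integrand = ∂Q/∂x - ∂P/∂y = 2*x.
Integrating over R: integral_0^1 integral_0^1 (2*x) dx dy = 1.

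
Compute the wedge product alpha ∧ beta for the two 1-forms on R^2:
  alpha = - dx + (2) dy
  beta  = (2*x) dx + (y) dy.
alpha ∧ beta = (-4*x - y) dx ∧ dy

Distribute the wedge, using dx_i ∧ dx_j = -dx_j ∧ dx_i and dx_i ∧ dx_i = 0. For each pair (i, j) with i < j, the coefficient of dx_i ∧ dx_j in alpha ∧ beta is (alpha_i * beta_j - alpha_j * beta_i). Collecting: alpha ∧ beta = (-4*x - y) dx ∧ dy.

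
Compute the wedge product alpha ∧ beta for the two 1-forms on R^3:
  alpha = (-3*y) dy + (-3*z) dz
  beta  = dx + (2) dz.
alpha ∧ beta = (3*y) dx ∧ dy + (-6*y) dy ∧ dz + (3*z) dx ∧ dz

Distribute the wedge, using dx_i ∧ dx_j = -dx_j ∧ dx_i and dx_i ∧ dx_i = 0. For each pair (i, j) with i < j, the coefficient of dx_i ∧ dx_j in alpha ∧ beta is (alpha_i * beta_j - alpha_j * beta_i). Collecting: alpha ∧ beta = (3*y) dx ∧ dy + (-6*y) dy ∧ dz + (3*z) dx ∧ dz.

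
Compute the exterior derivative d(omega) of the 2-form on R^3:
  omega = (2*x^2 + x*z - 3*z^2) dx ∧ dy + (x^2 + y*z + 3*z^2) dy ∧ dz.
d(omega) = (3*x - 6*z) dx ∧ dy ∧ dz

For a 2-form omega = sum_{i<j} g_{ij} dx_i ∧ dx_j, the exterior derivative is
  d(omega) = sum_{i<j} d(g_{ij}) ∧ dx_i ∧ dx_j = sum_{i<j, k} (∂g_{ij}/∂x_k) dx_k ∧ dx_i ∧ dx_j.
Expand each term, using dx_k ∧ dx_i ∧ dx_j = sgn(permutation) dx_{(a)} ∧ dx_{(b)} ∧ dx_{(c)} with (a < b < c) sorted:
  d(2*x^2 + x*z - 3*z^2) includes (∂/∂z)(2*x^2 + x*z - 3*z^2) dz = (x - 6*z) dz, which multiplied by dx ∧ dy gives (x - 6*z) dx ∧ dy ∧ dz
  d(x^2 + y*z + 3*z^2) includes (∂/∂x)(x^2 + y*z + 3*z^2) dx = (2*x) dx, which multiplied by dy ∧ dz gives (2*x) dx ∧ dy ∧ dz
Collecting like 3-forms: d(omega) = (3*x - 6*z) dx ∧ dy ∧ dz.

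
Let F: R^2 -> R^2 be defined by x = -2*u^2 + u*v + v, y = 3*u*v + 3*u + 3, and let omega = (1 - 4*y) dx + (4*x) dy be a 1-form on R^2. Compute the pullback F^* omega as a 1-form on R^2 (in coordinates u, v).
F^* omega = (24*u^2*v + 24*u^2 + 44*u + 12*v^2 + v) du + (-24*u^3 - 12*u^2 - 23*u - 11) dv

Using F^*(f dg) = (f ∘ F) d(g ∘ F), substitute each coordinate x_i by F_i(u, v) in f_i, and replace dx_i by d F_i = (∂F_i/∂u) du + (∂F_i/∂v) dv.
  For the x component: f_1(F) = -12*u*v - 12*u - 11; d F_1 = (-4*u + v) du + (u + 1) dv
  For the y component: f_2(F) = -8*u^2 + 4*u*v + 4*v; d F_2 = (3*v + 3) du + (3*u) dv
Combining and collecting du, dv coefficients:
  coeff of du: 24*u^2*v + 24*u^2 + 44*u + 12*v^2 + v
  coeff of dv: -24*u^3 - 12*u^2 - 23*u - 11
F^* omega = (24*u^2*v + 24*u^2 + 44*u + 12*v^2 + v) du + (-24*u^3 - 12*u^2 - 23*u - 11) dv.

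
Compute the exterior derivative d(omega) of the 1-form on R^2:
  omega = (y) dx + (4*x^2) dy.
d(omega) = (8*x - 1) dx ∧ dy

For a 1-form omega = sum_i f_i dx_i, the exterior derivative is
  d(omega) = sum_{i < j} (∂f_j/∂x_i - ∂f_i/∂x_j) dx_i ∧ dx_j.
  coefficient of dx ∧ dy: ∂f_2/∂x - ∂f_1/∂y = ∂(4*x^2)/∂x - ∂(y)/∂y = 8*x - 1
Assembling: d(omega) = (8*x - 1) dx ∧ dy.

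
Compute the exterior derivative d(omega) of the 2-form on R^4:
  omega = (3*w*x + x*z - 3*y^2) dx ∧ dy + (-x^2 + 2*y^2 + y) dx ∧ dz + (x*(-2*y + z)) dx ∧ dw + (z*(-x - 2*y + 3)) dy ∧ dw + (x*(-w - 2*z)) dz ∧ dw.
d(omega) = (x - 4*y - 1) dx ∧ dy ∧ dz + (5*x - z) dx ∧ dy ∧ dw + (-w - x - 2*z) dx ∧ dz ∧ dw + (x + 2*y - 3) dy ∧ dz ∧ dw

For a 2-form omega = sum_{i<j} g_{ij} dx_i ∧ dx_j, the exterior derivative is
  d(omega) = sum_{i<j} d(g_{ij}) ∧ dx_i ∧ dx_j = sum_{i<j, k} (∂g_{ij}/∂x_k) dx_k ∧ dx_i ∧ dx_j.
Expand each term, using dx_k ∧ dx_i ∧ dx_j = sgn(permutation) dx_{(a)} ∧ dx_{(b)} ∧ dx_{(c)} with (a < b < c) sorted:
  d(3*w*x + x*z - 3*y^2) includes (∂/∂z)(3*w*x + x*z - 3*y^2) dz = (x) dz, which multiplied by dx ∧ dy gives (x) dx ∧ dy ∧ dz
  d(3*w*x + x*z - 3*y^2) includes (∂/∂w)(3*w*x + x*z - 3*y^2) dw = (3*x) dw, which multiplied by dx ∧ dy gives (3*x) dx ∧ dy ∧ dw
  d(-x^2 + 2*y^2 + y) includes (∂/∂y)(-x^2 + 2*y^2 + y) dy = (4*y + 1) dy, which multiplied by dx ∧ dz gives (-4*y - 1) dx ∧ dy ∧ dz
  d(x*(-2*y + z)) includes (∂/∂y)(x*(-2*y + z)) dy = (-2*x) dy, which multiplied by dx ∧ dw gives (2*x) dx ∧ dy ∧ dw
  d(x*(-2*y + z)) includes (∂/∂z)(x*(-2*y + z)) dz = (x) dz, which multiplied by dx ∧ dw gives (-x) dx ∧ dz ∧ dw
  d(z*(-x - 2*y + 3)) includes (∂/∂x)(z*(-x - 2*y + 3)) dx = (-z) dx, which multiplied by dy ∧ dw gives (-z) dx ∧ dy ∧ dw
  d(z*(-x - 2*y + 3)) includes (∂/∂z)(z*(-x - 2*y + 3)) dz = (-x - 2*y + 3) dz, which multiplied by dy ∧ dw gives (x + 2*y - 3) dy ∧ dz ∧ dw
  d(x*(-w - 2*z)) includes (∂/∂x)(x*(-w - 2*z)) dx = (-w - 2*z) dx, which multiplied by dz ∧ dw gives (-w - 2*z) dx ∧ dz ∧ dw
Collecting like 3-forms: d(omega) = (x - 4*y - 1) dx ∧ dy ∧ dz + (5*x - z) dx ∧ dy ∧ dw + (-w - x - 2*z) dx ∧ dz ∧ dw + (x + 2*y - 3) dy ∧ dz ∧ dw.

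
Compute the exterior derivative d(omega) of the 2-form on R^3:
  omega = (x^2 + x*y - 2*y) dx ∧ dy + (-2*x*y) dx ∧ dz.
d(omega) = (2*x) dx ∧ dy ∧ dz

For a 2-form omega = sum_{i<j} g_{ij} dx_i ∧ dx_j, the exterior derivative is
  d(omega) = sum_{i<j} d(g_{ij}) ∧ dx_i ∧ dx_j = sum_{i<j, k} (∂g_{ij}/∂x_k) dx_k ∧ dx_i ∧ dx_j.
Expand each term, using dx_k ∧ dx_i ∧ dx_j = sgn(permutation) dx_{(a)} ∧ dx_{(b)} ∧ dx_{(c)} with (a < b < c) sorted:
  d(-2*x*y) includes (∂/∂y)(-2*x*y) dy = (-2*x) dy, which multiplied by dx ∧ dz gives (2*x) dx ∧ dy ∧ dz
Collecting like 3-forms: d(omega) = (2*x) dx ∧ dy ∧ dz.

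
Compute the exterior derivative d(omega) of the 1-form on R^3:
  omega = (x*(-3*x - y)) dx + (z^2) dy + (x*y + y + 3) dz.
d(omega) = (x) dx ∧ dy + (y) dx ∧ dz + (x - 2*z + 1) dy ∧ dz

For a 1-form omega = sum_i f_i dx_i, the exterior derivative is
  d(omega) = sum_{i < j} (∂f_j/∂x_i - ∂f_i/∂x_j) dx_i ∧ dx_j.
  coefficient of dx ∧ dy: ∂f_2/∂x - ∂f_1/∂y = ∂(z^2)/∂x - ∂(x*(-3*x - y))/∂y = x
  coefficient of dx ∧ dz: ∂f_3/∂x - ∂f_1/∂z = ∂(x*y + y + 3)/∂x - ∂(x*(-3*x - y))/∂z = y
  coefficient of dy ∧ dz: ∂f_3/∂y - ∂f_2/∂z = ∂(x*y + y + 3)/∂y - ∂(z^2)/∂z = x - 2*z + 1
Assembling: d(omega) = (x) dx ∧ dy + (y) dx ∧ dz + (x - 2*z + 1) dy ∧ dz.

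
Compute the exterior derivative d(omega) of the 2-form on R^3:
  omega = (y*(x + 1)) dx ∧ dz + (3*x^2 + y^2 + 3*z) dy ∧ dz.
d(omega) = (5*x - 1) dx ∧ dy ∧ dz

For a 2-form omega = sum_{i<j} g_{ij} dx_i ∧ dx_j, the exterior derivative is
  d(omega) = sum_{i<j} d(g_{ij}) ∧ dx_i ∧ dx_j = sum_{i<j, k} (∂g_{ij}/∂x_k) dx_k ∧ dx_i ∧ dx_j.
Expand each term, using dx_k ∧ dx_i ∧ dx_j = sgn(permutation) dx_{(a)} ∧ dx_{(b)} ∧ dx_{(c)} with (a < b < c) sorted:
  d(y*(x + 1)) includes (∂/∂y)(y*(x + 1)) dy = (x + 1) dy, which multiplied by dx ∧ dz gives (-x - 1) dx ∧ dy ∧ dz
  d(3*x^2 + y^2 + 3*z) includes (∂/∂x)(3*x^2 + y^2 + 3*z) dx = (6*x) dx, which multiplied by dy ∧ dz gives (6*x) dx ∧ dy ∧ dz
Collecting like 3-forms: d(omega) = (5*x - 1) dx ∧ dy ∧ dz.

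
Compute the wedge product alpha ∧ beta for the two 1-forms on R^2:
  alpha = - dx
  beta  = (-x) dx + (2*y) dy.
alpha ∧ beta = (-2*y) dx ∧ dy

Distribute the wedge, using dx_i ∧ dx_j = -dx_j ∧ dx_i and dx_i ∧ dx_i = 0. For each pair (i, j) with i < j, the coefficient of dx_i ∧ dx_j in alpha ∧ beta is (alpha_i * beta_j - alpha_j * beta_i). Collecting: alpha ∧ beta = (-2*y) dx ∧ dy.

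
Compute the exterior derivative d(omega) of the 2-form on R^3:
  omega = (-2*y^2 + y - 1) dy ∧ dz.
d(omega) = 0

For a 2-form omega = sum_{i<j} g_{ij} dx_i ∧ dx_j, the exterior derivative is
  d(omega) = sum_{i<j} d(g_{ij}) ∧ dx_i ∧ dx_j = sum_{i<j, k} (∂g_{ij}/∂x_k) dx_k ∧ dx_i ∧ dx_j.
Expand each term, using dx_k ∧ dx_i ∧ dx_j = sgn(permutation) dx_{(a)} ∧ dx_{(b)} ∧ dx_{(c)} with (a < b < c) sorted:

Collecting like 3-forms: d(omega) = 0.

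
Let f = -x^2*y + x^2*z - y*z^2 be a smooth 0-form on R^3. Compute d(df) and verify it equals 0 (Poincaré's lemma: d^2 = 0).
d(df) = 0

Step 1: df = sum_i (∂f/∂x_i) dx_i = (2*x*(-y + z)) dx + (-x^2 - z^2) dy + (x^2 - 2*y*z) dz.
Step 2: Apply d again. Using the 1-form formula, the coefficient of dx ∧ dy in d(df) is ∂^2 f/∂x ∂y - ∂^2 f/∂y ∂x = (-2*x) - (-2*x) = 0 (equality of mixed partials for smooth f).
Similarly for dx ∧ dz and dy ∧ dz — all coefficients vanish. So d(df) = 0.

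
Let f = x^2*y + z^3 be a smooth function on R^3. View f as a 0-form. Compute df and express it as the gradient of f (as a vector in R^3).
df = (2*x*y) dx + (x^2) dy + (3*z^2) dz; grad f = (2*x*y, x^2, 3*z^2)

For a 0-form f, d f = (∂f/∂x) dx + (∂f/∂y) dy + (∂f/∂z) dz. The components of the vector representation are exactly the entries of grad f in Cartesian coordinates:
  ∂f/∂x = 2*x*y
  ∂f/∂y = x^2
  ∂f/∂z = 3*z^2.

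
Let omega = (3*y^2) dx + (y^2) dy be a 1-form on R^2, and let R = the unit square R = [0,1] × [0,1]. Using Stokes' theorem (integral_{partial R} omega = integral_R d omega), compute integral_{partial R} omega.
integral_(partial R) omega = -3

Stokes: integral_partial_R omega = integral_R d omega with d omega = (∂Q/∂x - ∂P/∂y) dx ∧ dy.
  ∂Q/∂x = 0
  ∂P/∂y = 6*y
  integrand = ∂Q/∂x - ∂P/∂y = -6*y.
Integrating over R: integral_0^1 integral_0^1 (-6*y) dx dy = -3.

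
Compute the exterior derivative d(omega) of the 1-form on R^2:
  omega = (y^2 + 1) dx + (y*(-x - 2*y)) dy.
d(omega) = (-3*y) dx ∧ dy

For a 1-form omega = sum_i f_i dx_i, the exterior derivative is
  d(omega) = sum_{i < j} (∂f_j/∂x_i - ∂f_i/∂x_j) dx_i ∧ dx_j.
  coefficient of dx ∧ dy: ∂f_2/∂x - ∂f_1/∂y = ∂(y*(-x - 2*y))/∂x - ∂(y^2 + 1)/∂y = -3*y
Assembling: d(omega) = (-3*y) dx ∧ dy.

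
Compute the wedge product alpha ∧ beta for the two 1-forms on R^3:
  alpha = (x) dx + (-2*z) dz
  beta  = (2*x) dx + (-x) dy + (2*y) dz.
alpha ∧ beta = (-x^2) dx ∧ dy + (2*x*(y + 2*z)) dx ∧ dz + (-2*x*z) dy ∧ dz

Distribute the wedge, using dx_i ∧ dx_j = -dx_j ∧ dx_i and dx_i ∧ dx_i = 0. For each pair (i, j) with i < j, the coefficient of dx_i ∧ dx_j in alpha ∧ beta is (alpha_i * beta_j - alpha_j * beta_i). Collecting: alpha ∧ beta = (-x^2) dx ∧ dy + (2*x*(y + 2*z)) dx ∧ dz + (-2*x*z) dy ∧ dz.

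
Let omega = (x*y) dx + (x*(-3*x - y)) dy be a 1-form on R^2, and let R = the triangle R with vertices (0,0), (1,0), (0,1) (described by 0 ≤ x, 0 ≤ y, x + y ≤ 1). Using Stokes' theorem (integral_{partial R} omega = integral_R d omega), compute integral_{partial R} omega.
integral_(partial R) omega = -4/3

Stokes: integral_partial_R omega = integral_R d omega with d omega = (∂Q/∂x - ∂P/∂y) dx ∧ dy.
  ∂Q/∂x = -6*x - y
  ∂P/∂y = x
  integrand = ∂Q/∂x - ∂P/∂y = -7*x - y.
Integrating over R: integral_0^1 integral_0^{1-x} (-7*x - y) dy dx = -4/3.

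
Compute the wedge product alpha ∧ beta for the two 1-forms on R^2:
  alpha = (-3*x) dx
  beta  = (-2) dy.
alpha ∧ beta = (6*x) dx ∧ dy

Distribute the wedge, using dx_i ∧ dx_j = -dx_j ∧ dx_i and dx_i ∧ dx_i = 0. For each pair (i, j) with i < j, the coefficient of dx_i ∧ dx_j in alpha ∧ beta is (alpha_i * beta_j - alpha_j * beta_i). Collecting: alpha ∧ beta = (6*x) dx ∧ dy.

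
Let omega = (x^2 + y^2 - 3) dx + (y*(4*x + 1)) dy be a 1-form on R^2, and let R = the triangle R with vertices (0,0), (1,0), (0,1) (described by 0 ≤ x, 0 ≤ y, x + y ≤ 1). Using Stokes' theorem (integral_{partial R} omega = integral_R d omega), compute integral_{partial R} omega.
integral_(partial R) omega = 1/3

Stokes: integral_partial_R omega = integral_R d omega with d omega = (∂Q/∂x - ∂P/∂y) dx ∧ dy.
  ∂Q/∂x = 4*y
  ∂P/∂y = 2*y
  integrand = ∂Q/∂x - ∂P/∂y = 2*y.
Integrating over R: integral_0^1 integral_0^{1-x} (2*y) dy dx = 1/3.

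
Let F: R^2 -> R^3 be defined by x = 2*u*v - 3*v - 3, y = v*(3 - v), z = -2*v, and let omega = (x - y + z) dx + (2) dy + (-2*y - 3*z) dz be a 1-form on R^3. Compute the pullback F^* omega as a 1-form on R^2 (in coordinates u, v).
F^* omega = (2*v*(2*u*v + v^2 - 8*v - 3)) du + (4*u^2*v + 2*u*v^2 - 22*u*v - 6*u - 7*v^2 + 20*v + 15) dv

Using F^*(f dg) = (f ∘ F) d(g ∘ F), substitute each coordinate x_i by F_i(u, v) in f_i, and replace dx_i by d F_i = (∂F_i/∂u) du + (∂F_i/∂v) dv.
  For the x component: f_1(F) = 2*u*v + v^2 - 8*v - 3; d F_1 = (2*v) du + (2*u - 3) dv
  For the y component: f_2(F) = 2; d F_2 = (0) du + (3 - 2*v) dv
  For the z component: f_3(F) = 2*v^2; d F_3 = (0) du + (-2) dv
Combining and collecting du, dv coefficients:
  coeff of du: 2*v*(2*u*v + v^2 - 8*v - 3)
  coeff of dv: 4*u^2*v + 2*u*v^2 - 22*u*v - 6*u - 7*v^2 + 20*v + 15
F^* omega = (2*v*(2*u*v + v^2 - 8*v - 3)) du + (4*u^2*v + 2*u*v^2 - 22*u*v - 6*u - 7*v^2 + 20*v + 15) dv.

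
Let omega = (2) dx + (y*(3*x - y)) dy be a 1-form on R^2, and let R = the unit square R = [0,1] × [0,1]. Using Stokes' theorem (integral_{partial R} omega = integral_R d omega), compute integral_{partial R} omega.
integral_(partial R) omega = 3/2

Stokes: integral_partial_R omega = integral_R d omega with d omega = (∂Q/∂x - ∂P/∂y) dx ∧ dy.
  ∂Q/∂x = 3*y
  ∂P/∂y = 0
  integrand = ∂Q/∂x - ∂P/∂y = 3*y.
Integrating over R: integral_0^1 integral_0^1 (3*y) dx dy = 3/2.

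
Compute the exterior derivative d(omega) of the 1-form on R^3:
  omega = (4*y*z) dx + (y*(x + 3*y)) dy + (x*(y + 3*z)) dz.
d(omega) = (y - 4*z) dx ∧ dy + (-3*y + 3*z) dx ∧ dz + (x) dy ∧ dz

For a 1-form omega = sum_i f_i dx_i, the exterior derivative is
  d(omega) = sum_{i < j} (∂f_j/∂x_i - ∂f_i/∂x_j) dx_i ∧ dx_j.
  coefficient of dx ∧ dy: ∂f_2/∂x - ∂f_1/∂y = ∂(y*(x + 3*y))/∂x - ∂(4*y*z)/∂y = y - 4*z
  coefficient of dx ∧ dz: ∂f_3/∂x - ∂f_1/∂z = ∂(x*(y + 3*z))/∂x - ∂(4*y*z)/∂z = -3*y + 3*z
  coefficient of dy ∧ dz: ∂f_3/∂y - ∂f_2/∂z = ∂(x*(y + 3*z))/∂y - ∂(y*(x + 3*y))/∂z = x
Assembling: d(omega) = (y - 4*z) dx ∧ dy + (-3*y + 3*z) dx ∧ dz + (x) dy ∧ dz.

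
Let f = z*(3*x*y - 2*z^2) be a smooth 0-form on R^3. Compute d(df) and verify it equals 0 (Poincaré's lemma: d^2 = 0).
d(df) = 0

Step 1: df = sum_i (∂f/∂x_i) dx_i = (3*y*z) dx + (3*x*z) dy + (3*x*y - 6*z^2) dz.
Step 2: Apply d again. Using the 1-form formula, the coefficient of dx ∧ dy in d(df) is ∂^2 f/∂x ∂y - ∂^2 f/∂y ∂x = (3*z) - (3*z) = 0 (equality of mixed partials for smooth f).
Similarly for dx ∧ dz and dy ∧ dz — all coefficients vanish. So d(df) = 0.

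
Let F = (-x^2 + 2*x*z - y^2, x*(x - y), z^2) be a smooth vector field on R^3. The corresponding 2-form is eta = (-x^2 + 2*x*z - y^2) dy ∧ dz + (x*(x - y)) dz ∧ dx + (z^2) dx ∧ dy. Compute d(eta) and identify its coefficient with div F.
d(eta) = (-3*x + 4*z) dx ∧ dy ∧ dz; div F = -3*x + 4*z

For a 2-form in R^3 of the form above, applying d gives a 3-form with coefficient ∂P/∂x + ∂Q/∂y + ∂R/∂z:
  ∂P/∂x = -2*x + 2*z
  ∂Q/∂y = -x
  ∂R/∂z = 2*z
Sum = -3*x + 4*z, which is exactly div F.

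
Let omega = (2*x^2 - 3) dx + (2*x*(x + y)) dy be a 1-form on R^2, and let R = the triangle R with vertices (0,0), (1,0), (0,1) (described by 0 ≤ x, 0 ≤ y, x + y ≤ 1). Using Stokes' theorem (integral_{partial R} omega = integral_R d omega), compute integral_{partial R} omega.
integral_(partial R) omega = 1

Stokes: integral_partial_R omega = integral_R d omega with d omega = (∂Q/∂x - ∂P/∂y) dx ∧ dy.
  ∂Q/∂x = 4*x + 2*y
  ∂P/∂y = 0
  integrand = ∂Q/∂x - ∂P/∂y = 4*x + 2*y.
Integrating over R: integral_0^1 integral_0^{1-x} (4*x + 2*y) dy dx = 1.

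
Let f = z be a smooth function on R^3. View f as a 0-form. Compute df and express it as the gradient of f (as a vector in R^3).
df = (0) dx + (0) dy + (1) dz; grad f = (0, 0, 1)

For a 0-form f, d f = (∂f/∂x) dx + (∂f/∂y) dy + (∂f/∂z) dz. The components of the vector representation are exactly the entries of grad f in Cartesian coordinates:
  ∂f/∂x = 0
  ∂f/∂y = 0
  ∂f/∂z = 1.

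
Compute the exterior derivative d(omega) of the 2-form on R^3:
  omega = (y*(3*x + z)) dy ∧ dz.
d(omega) = (3*y) dx ∧ dy ∧ dz

For a 2-form omega = sum_{i<j} g_{ij} dx_i ∧ dx_j, the exterior derivative is
  d(omega) = sum_{i<j} d(g_{ij}) ∧ dx_i ∧ dx_j = sum_{i<j, k} (∂g_{ij}/∂x_k) dx_k ∧ dx_i ∧ dx_j.
Expand each term, using dx_k ∧ dx_i ∧ dx_j = sgn(permutation) dx_{(a)} ∧ dx_{(b)} ∧ dx_{(c)} with (a < b < c) sorted:
  d(y*(3*x + z)) includes (∂/∂x)(y*(3*x + z)) dx = (3*y) dx, which multiplied by dy ∧ dz gives (3*y) dx ∧ dy ∧ dz
Collecting like 3-forms: d(omega) = (3*y) dx ∧ dy ∧ dz.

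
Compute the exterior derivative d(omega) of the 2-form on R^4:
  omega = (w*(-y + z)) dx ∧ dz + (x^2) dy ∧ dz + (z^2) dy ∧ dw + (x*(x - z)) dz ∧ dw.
d(omega) = (w + 2*x) dx ∧ dy ∧ dz + (2*x - y) dx ∧ dz ∧ dw + (-2*z) dy ∧ dz ∧ dw

For a 2-form omega = sum_{i<j} g_{ij} dx_i ∧ dx_j, the exterior derivative is
  d(omega) = sum_{i<j} d(g_{ij}) ∧ dx_i ∧ dx_j = sum_{i<j, k} (∂g_{ij}/∂x_k) dx_k ∧ dx_i ∧ dx_j.
Expand each term, using dx_k ∧ dx_i ∧ dx_j = sgn(permutation) dx_{(a)} ∧ dx_{(b)} ∧ dx_{(c)} with (a < b < c) sorted:
  d(w*(-y + z)) includes (∂/∂y)(w*(-y + z)) dy = (-w) dy, which multiplied by dx ∧ dz gives (w) dx ∧ dy ∧ dz
  d(w*(-y + z)) includes (∂/∂w)(w*(-y + z)) dw = (-y + z) dw, which multiplied by dx ∧ dz gives (-y + z) dx ∧ dz ∧ dw
  d(x^2) includes (∂/∂x)(x^2) dx = (2*x) dx, which multiplied by dy ∧ dz gives (2*x) dx ∧ dy ∧ dz
  d(z^2) includes (∂/∂z)(z^2) dz = (2*z) dz, which multiplied by dy ∧ dw gives (-2*z) dy ∧ dz ∧ dw
  d(x*(x - z)) includes (∂/∂x)(x*(x - z)) dx = (2*x - z) dx, which multiplied by dz ∧ dw gives (2*x - z) dx ∧ dz ∧ dw
Collecting like 3-forms: d(omega) = (w + 2*x) dx ∧ dy ∧ dz + (2*x - y) dx ∧ dz ∧ dw + (-2*z) dy ∧ dz ∧ dw.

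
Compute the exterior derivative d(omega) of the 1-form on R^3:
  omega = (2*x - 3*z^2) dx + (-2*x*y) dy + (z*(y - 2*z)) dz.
d(omega) = (-2*y) dx ∧ dy + (6*z) dx ∧ dz + (z) dy ∧ dz

For a 1-form omega = sum_i f_i dx_i, the exterior derivative is
  d(omega) = sum_{i < j} (∂f_j/∂x_i - ∂f_i/∂x_j) dx_i ∧ dx_j.
  coefficient of dx ∧ dy: ∂f_2/∂x - ∂f_1/∂y = ∂(-2*x*y)/∂x - ∂(2*x - 3*z^2)/∂y = -2*y
  coefficient of dx ∧ dz: ∂f_3/∂x - ∂f_1/∂z = ∂(z*(y - 2*z))/∂x - ∂(2*x - 3*z^2)/∂z = 6*z
  coefficient of dy ∧ dz: ∂f_3/∂y - ∂f_2/∂z = ∂(z*(y - 2*z))/∂y - ∂(-2*x*y)/∂z = z
Assembling: d(omega) = (-2*y) dx ∧ dy + (6*z) dx ∧ dz + (z) dy ∧ dz.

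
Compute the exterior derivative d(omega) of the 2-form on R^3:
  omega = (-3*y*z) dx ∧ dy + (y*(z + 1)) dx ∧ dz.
d(omega) = (-3*y - z - 1) dx ∧ dy ∧ dz

For a 2-form omega = sum_{i<j} g_{ij} dx_i ∧ dx_j, the exterior derivative is
  d(omega) = sum_{i<j} d(g_{ij}) ∧ dx_i ∧ dx_j = sum_{i<j, k} (∂g_{ij}/∂x_k) dx_k ∧ dx_i ∧ dx_j.
Expand each term, using dx_k ∧ dx_i ∧ dx_j = sgn(permutation) dx_{(a)} ∧ dx_{(b)} ∧ dx_{(c)} with (a < b < c) sorted:
  d(-3*y*z) includes (∂/∂z)(-3*y*z) dz = (-3*y) dz, which multiplied by dx ∧ dy gives (-3*y) dx ∧ dy ∧ dz
  d(y*(z + 1)) includes (∂/∂y)(y*(z + 1)) dy = (z + 1) dy, which multiplied by dx ∧ dz gives (-z - 1) dx ∧ dy ∧ dz
Collecting like 3-forms: d(omega) = (-3*y - z - 1) dx ∧ dy ∧ dz.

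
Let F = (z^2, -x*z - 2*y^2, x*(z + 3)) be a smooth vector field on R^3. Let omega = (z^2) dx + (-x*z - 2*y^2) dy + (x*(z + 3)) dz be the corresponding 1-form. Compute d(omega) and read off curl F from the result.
d(omega) = (x) dy ∧ dz + (z - 3) dz ∧ dx + (-z) dx ∧ dy; curl F = (x, z - 3, -z)

d omega = sum_{i<j} (∂f_j/∂x_i - ∂f_i/∂x_j) dx_i ∧ dx_j. Under the identification (dy ∧ dz, dz ∧ dx, dx ∧ dy) ↔ (e_x, e_y, e_z), the coefficients are exactly the components of curl F. Compute:
  ∂R/∂y - ∂Q/∂z = (0) - (-x) = x
  ∂P/∂z - ∂R/∂x = (2*z) - (z + 3) = z - 3
  ∂Q/∂x - ∂P/∂y = (-z) - (0) = -z.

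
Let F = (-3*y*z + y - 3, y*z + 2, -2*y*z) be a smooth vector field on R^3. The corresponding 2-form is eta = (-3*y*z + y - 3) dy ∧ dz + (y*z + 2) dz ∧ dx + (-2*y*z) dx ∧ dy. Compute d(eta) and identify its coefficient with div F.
d(eta) = (-2*y + z) dx ∧ dy ∧ dz; div F = -2*y + z

For a 2-form in R^3 of the form above, applying d gives a 3-form with coefficient ∂P/∂x + ∂Q/∂y + ∂R/∂z:
  ∂P/∂x = 0
  ∂Q/∂y = z
  ∂R/∂z = -2*y
Sum = -2*y + z, which is exactly div F.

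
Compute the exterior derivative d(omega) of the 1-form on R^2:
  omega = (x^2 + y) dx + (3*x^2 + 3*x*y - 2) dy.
d(omega) = (6*x + 3*y - 1) dx ∧ dy

For a 1-form omega = sum_i f_i dx_i, the exterior derivative is
  d(omega) = sum_{i < j} (∂f_j/∂x_i - ∂f_i/∂x_j) dx_i ∧ dx_j.
  coefficient of dx ∧ dy: ∂f_2/∂x - ∂f_1/∂y = ∂(3*x^2 + 3*x*y - 2)/∂x - ∂(x^2 + y)/∂y = 6*x + 3*y - 1
Assembling: d(omega) = (6*x + 3*y - 1) dx ∧ dy.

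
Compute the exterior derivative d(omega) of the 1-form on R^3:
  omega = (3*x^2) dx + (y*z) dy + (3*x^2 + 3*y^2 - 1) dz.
d(omega) = (6*x) dx ∧ dz + (5*y) dy ∧ dz

For a 1-form omega = sum_i f_i dx_i, the exterior derivative is
  d(omega) = sum_{i < j} (∂f_j/∂x_i - ∂f_i/∂x_j) dx_i ∧ dx_j.
  coefficient of dx ∧ dz: ∂f_3/∂x - ∂f_1/∂z = ∂(3*x^2 + 3*y^2 - 1)/∂x - ∂(3*x^2)/∂z = 6*x
  coefficient of dy ∧ dz: ∂f_3/∂y - ∂f_2/∂z = ∂(3*x^2 + 3*y^2 - 1)/∂y - ∂(y*z)/∂z = 5*y
Assembling: d(omega) = (6*x) dx ∧ dz + (5*y) dy ∧ dz.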